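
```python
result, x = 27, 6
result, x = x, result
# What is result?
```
Trace:
  result=27, x=6
  result=6, x=27

Final answer: 6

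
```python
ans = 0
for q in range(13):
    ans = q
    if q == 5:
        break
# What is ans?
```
Trace:
  ans=0
  ans=0, q=0
  ans=1, q=1
  ans=2, q=2
  ans=3, q=3
  ans=4, q=4
  ans=5, q=5

Final answer: 5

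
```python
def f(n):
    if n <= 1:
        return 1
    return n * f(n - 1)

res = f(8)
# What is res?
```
Call trace:
f(n=8)
  f(n=7)
    f(n=6)
      f(n=5)
        f(n=4)
          f(n=3)
            f(n=2)
              f(n=1)
              -> return 1
            -> return 2
          -> return 6
        -> return 24
      -> return 120
    -> return 720
  -> return 5040
-> return 40320

Final answer: 40320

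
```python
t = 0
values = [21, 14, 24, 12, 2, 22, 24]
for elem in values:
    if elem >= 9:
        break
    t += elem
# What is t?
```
Trace:
  t=0
  t=0, elem=21

Final answer: 0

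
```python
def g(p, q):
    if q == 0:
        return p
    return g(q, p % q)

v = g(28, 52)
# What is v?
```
Call trace:
g(p=28, q=52)
  g(p=52, q=28)
    g(p=28, q=24)
      g(p=24, q=4)
        g(p=4, q=0)
        -> return 4
      -> return 4
    -> return 4
  -> return 4
-> return 4

Final answer: 4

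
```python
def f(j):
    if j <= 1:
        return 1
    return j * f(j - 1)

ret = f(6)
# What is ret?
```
Call trace:
f(j=6)
  f(j=5)
    f(j=4)
      f(j=3)
        f(j=2)
          f(j=1)
          -> return 1
        -> return 2
      -> return 6
    -> return 24
  -> return 120
-> return 720

Final answer: 720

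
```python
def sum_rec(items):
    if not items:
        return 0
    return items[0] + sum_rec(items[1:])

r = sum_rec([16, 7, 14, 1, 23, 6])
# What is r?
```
Call trace:
sum_rec(items=[16, 7, 14, 1, 23, 6])
  sum_rec(items=[7, 14, 1, 23, 6])
    sum_rec(items=[14, 1, 23, 6])
      sum_rec(items=[1, 23, 6])
        sum_rec(items=[23, 6])
          sum_rec(items=[6])
            sum_rec(items=[])
            -> return 0
          -> return 6
        -> return 29
      -> return 30
    -> return 44
  -> return 51
-> return 67

Final answer: 67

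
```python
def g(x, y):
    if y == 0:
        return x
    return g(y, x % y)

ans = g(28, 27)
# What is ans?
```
Call trace:
g(x=28, y=27)
  g(x=27, y=1)
    g(x=1, y=0)
    -> return 1
  -> return 1
-> return 1

Final answer: 1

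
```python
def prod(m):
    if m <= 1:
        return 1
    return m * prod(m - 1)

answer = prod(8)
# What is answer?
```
Call trace:
prod(m=8)
  prod(m=7)
    prod(m=6)
      prod(m=5)
        prod(m=4)
          prod(m=3)
            prod(m=2)
              prod(m=1)
              -> return 1
            -> return 2
          -> return 6
        -> return 24
      -> return 120
    -> return 720
  -> return 5040
-> return 40320

Final answer: 40320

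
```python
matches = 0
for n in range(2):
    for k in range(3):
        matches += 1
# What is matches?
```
Trace:
  matches=0
  matches=1, n=0, k=0
  matches=2, n=0, k=1
  matches=3, n=0, k=2
  matches=4, n=1, k=0
  matches=5, n=1, k=1
  matches=6, n=1, k=2

Final answer: 6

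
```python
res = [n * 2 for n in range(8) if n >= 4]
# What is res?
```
Trace:
  n=0
  n=1
  n=2
  n=3
  n=4
  n=5
  n=6
  n=7
  res=[8, 10, 12, 14]

Final answer: [8, 10, 12, 14]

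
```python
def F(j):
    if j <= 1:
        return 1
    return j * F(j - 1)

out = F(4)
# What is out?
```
Call trace:
F(j=4)
  F(j=3)
    F(j=2)
      F(j=1)
      -> return 1
    -> return 2
  -> return 6
-> return 24

Final answer: 24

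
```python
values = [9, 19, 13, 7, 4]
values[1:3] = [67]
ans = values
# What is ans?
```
Trace:
  values=[9, 19, 13, 7, 4]
  values=[9, 67, 7, 4]
  values=[9, 67, 7, 4], ans=[9, 67, 7, 4]

Final answer: [9, 67, 7, 4]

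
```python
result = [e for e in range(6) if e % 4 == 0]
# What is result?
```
Trace:
  e=0
  e=1
  e=2
  e=3
  e=4
  e=5
  result=[0, 4]

Final answer: [0, 4]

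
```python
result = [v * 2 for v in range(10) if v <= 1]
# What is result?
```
Trace:
  v=0
  v=1
  v=2
  v=3
  v=4
  v=5
  v=6
  v=7
  v=8
  v=9
  result=[0, 2]

Final answer: [0, 2]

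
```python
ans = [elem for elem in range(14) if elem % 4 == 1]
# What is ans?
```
Trace:
  elem=0
  elem=1
  elem=2
  elem=3
  elem=4
  elem=5
  elem=6
  elem=7
  elem=8
  elem=9
  elem=10
  elem=11
  elem=12
  elem=13
  ans=[1, 5, 9, 13]

Final answer: [1, 5, 9, 13]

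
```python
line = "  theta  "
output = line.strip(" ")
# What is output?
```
Trace:
  line='  theta  '
  line='  theta  ', output='theta'

Final answer: 'theta'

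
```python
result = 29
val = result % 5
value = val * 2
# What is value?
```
Trace:
  result=29
  result=29, val=4
  result=29, val=4, value=8

Final answer: 8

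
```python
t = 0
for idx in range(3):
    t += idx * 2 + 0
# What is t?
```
Trace:
  t=0
  t=0, idx=0
  t=2, idx=1
  t=6, idx=2

Final answer: 6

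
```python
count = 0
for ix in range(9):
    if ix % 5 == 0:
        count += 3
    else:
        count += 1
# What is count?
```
Trace:
  count=0
  count=3, ix=0
  count=4, ix=1
  count=5, ix=2
  count=6, ix=3
  count=7, ix=4
  count=10, ix=5
  count=11, ix=6
  count=12, ix=7
  count=13, ix=8

Final answer: 13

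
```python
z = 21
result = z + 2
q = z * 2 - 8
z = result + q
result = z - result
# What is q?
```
Trace:
  z=21
  z=21, result=23
  z=21, result=23, q=34
  z=57, result=23, q=34
  z=57, result=34, q=34

Final answer: 34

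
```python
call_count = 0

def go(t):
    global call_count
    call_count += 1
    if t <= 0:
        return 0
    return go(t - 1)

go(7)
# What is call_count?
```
Call trace:
go(t=7)
  go(t=6)
    go(t=5)
      go(t=4)
        go(t=3)
          go(t=2)
            go(t=1)
              go(t=0)
              -> return 0
            -> return 0
          -> return 0
        -> return 0
      -> return 0
    -> return 0
  -> return 0
-> return 0

call_count is incremented once per call. go is entered once for each t = 7, 6, 5, 4, 3, 2, 1, 0 (the t <= 0 call returns without recursing), i.e. 7 + 1 calls.
call_count = 8

Final answer: 8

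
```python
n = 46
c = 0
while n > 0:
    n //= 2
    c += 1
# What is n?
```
Trace:
  n=46
  n=46, c=0
  n=23, c=1
  n=11, c=2
  n=5, c=3
  n=2, c=4
  n=1, c=5
  n=0, c=6

Final answer: 0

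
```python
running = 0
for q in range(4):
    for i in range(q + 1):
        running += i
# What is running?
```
Trace:
  running=0
  running=0, q=0, i=0
  running=0, q=1, i=0
  running=1, q=1, i=1
  running=1, q=2, i=0
  running=2, q=2, i=1
  running=4, q=2, i=2
  running=4, q=3, i=0
  running=5, q=3, i=1
  running=7, q=3, i=2
  running=10, q=3, i=3

Final answer: 10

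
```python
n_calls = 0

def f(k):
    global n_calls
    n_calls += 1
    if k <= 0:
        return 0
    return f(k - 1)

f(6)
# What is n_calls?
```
Call trace:
f(k=6)
  f(k=5)
    f(k=4)
      f(k=3)
        f(k=2)
          f(k=1)
            f(k=0)
            -> return 0
          -> return 0
        -> return 0
      -> return 0
    -> return 0
  -> return 0
-> return 0

n_calls is incremented once per call. f is entered once for each k = 6, 5, 4, 3, 2, 1, 0 (the k <= 0 call returns without recursing), i.e. 6 + 1 calls.
n_calls = 7

Final answer: 7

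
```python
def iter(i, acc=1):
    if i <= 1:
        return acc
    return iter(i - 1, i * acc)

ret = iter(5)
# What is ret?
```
Call trace:
iter(i=5, acc=1)
  iter(i=4, acc=5)
    iter(i=3, acc=20)
      iter(i=2, acc=60)
        iter(i=1, acc=120)
        -> return 120
      -> return 120
    -> return 120
  -> return 120
-> return 120

Final answer: 120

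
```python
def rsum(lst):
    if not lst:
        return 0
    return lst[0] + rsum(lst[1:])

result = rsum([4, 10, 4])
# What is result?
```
Call trace:
rsum(lst=[4, 10, 4])
  rsum(lst=[10, 4])
    rsum(lst=[4])
      rsum(lst=[])
      -> return 0
    -> return 4
  -> return 14
-> return 18

Final answer: 18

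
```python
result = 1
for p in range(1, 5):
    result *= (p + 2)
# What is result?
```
Trace:
  result=1
  result=3, p=1
  result=12, p=2
  result=60, p=3
  result=360, p=4

Final answer: 360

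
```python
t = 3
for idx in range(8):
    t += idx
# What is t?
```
Trace:
  t=3
  t=3, idx=0
  t=4, idx=1
  t=6, idx=2
  t=9, idx=3
  t=13, idx=4
  t=18, idx=5
  t=24, idx=6
  t=31, idx=7

Final answer: 31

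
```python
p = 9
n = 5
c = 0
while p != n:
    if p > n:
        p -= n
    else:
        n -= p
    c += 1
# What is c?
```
Trace:
  p=9
  p=9, n=5
  p=9, n=5, c=0
  p=4, n=5, c=1
  p=4, n=1, c=2
  p=3, n=1, c=3
  p=2, n=1, c=4
  p=1, n=1, c=5

Final answer: 5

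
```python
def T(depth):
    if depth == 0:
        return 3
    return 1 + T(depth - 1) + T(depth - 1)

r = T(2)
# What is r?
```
Call trace (a repeated sub-call is expanded the first time; later identical calls just restate its return value):
T(depth=2)
  T(depth=1)
    T(depth=0)
    -> return 3
    T(depth=0)
    -> return 3
  -> return 7
  T(depth=1) -> return 7  (same call as traced above)
-> return 15

Final answer: 15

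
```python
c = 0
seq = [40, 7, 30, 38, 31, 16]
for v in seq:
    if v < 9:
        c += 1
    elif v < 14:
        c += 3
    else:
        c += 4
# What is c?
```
Trace:
  c=0
  c=4, v=40
  c=5, v=7
  c=9, v=30
  c=13, v=38
  c=17, v=31
  c=21, v=16

Final answer: 21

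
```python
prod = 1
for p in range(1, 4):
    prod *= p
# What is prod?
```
Trace:
  prod=1
  prod=1, p=1
  prod=2, p=2
  prod=6, p=3

Final answer: 6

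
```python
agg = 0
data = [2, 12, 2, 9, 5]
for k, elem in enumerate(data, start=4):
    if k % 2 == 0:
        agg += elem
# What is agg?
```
Trace:
  agg=0
  agg=2, k=4, elem=2
  agg=2, k=5, elem=12
  agg=4, k=6, elem=2
  agg=4, k=7, elem=9
  agg=9, k=8, elem=5

Final answer: 9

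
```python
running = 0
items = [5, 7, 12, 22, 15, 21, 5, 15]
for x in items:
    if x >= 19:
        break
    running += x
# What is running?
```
Trace:
  running=0
  running=5, x=5
  running=12, x=7
  running=24, x=12
  running=24, x=22

Final answer: 24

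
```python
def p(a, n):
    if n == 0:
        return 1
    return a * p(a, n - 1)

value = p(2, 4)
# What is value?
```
Call trace:
p(a=2, n=4)
  p(a=2, n=3)
    p(a=2, n=2)
      p(a=2, n=1)
        p(a=2, n=0)
        -> return 1
      -> return 2
    -> return 4
  -> return 8
-> return 16

Final answer: 16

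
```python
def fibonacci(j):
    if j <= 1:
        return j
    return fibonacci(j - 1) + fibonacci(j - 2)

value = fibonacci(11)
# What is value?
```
Call trace (a repeated sub-call is expanded the first time; later identical calls just restate its return value):
fibonacci(j=11)
  fibonacci(j=10)
    fibonacci(j=9)
      fibonacci(j=8)
        fibonacci(j=7)
          fibonacci(j=6)
            fibonacci(j=5)
              fibonacci(j=4)
                fibonacci(j=3)
                  fibonacci(j=2)
                    fibonacci(j=1)
                    -> return 1
                    fibonacci(j=0)
                    -> return 0
                  -> return 1
                  fibonacci(j=1)
                  -> return 1
                -> return 2
                fibonacci(j=2) -> return 1  (same call as traced above)
              -> return 3
              fibonacci(j=3) -> return 2  (same call as traced above)
            -> return 5
            fibonacci(j=4) -> return 3  (same call as traced above)
          -> return 8
          fibonacci(j=5) -> return 5  (same call as traced above)
        -> return 13
        fibonacci(j=6) -> return 8  (same call as traced above)
      -> return 21
      fibonacci(j=7) -> return 13  (same call as traced above)
    -> return 34
    fibonacci(j=8) -> return 21  (same call as traced above)
  -> return 55
  fibonacci(j=9) -> return 34  (same call as traced above)
-> return 89

Final answer: 89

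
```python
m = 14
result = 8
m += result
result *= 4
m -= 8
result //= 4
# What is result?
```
Trace:
  m=14
  m=14, result=8
  m=22, result=8
  m=22, result=32
  m=14, result=32
  m=14, result=8

Final answer: 8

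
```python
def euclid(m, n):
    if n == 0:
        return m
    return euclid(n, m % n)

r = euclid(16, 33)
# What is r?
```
Call trace:
euclid(m=16, n=33)
  euclid(m=33, n=16)
    euclid(m=16, n=1)
      euclid(m=1, n=0)
      -> return 1
    -> return 1
  -> return 1
-> return 1

Final answer: 1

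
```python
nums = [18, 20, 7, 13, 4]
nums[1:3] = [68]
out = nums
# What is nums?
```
Trace:
  nums=[18, 20, 7, 13, 4]
  nums=[18, 68, 13, 4]
  nums=[18, 68, 13, 4], out=[18, 68, 13, 4]

Final answer: [18, 68, 13, 4]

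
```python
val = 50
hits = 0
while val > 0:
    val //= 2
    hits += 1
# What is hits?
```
Trace:
  val=50
  val=50, hits=0
  val=25, hits=1
  val=12, hits=2
  val=6, hits=3
  val=3, hits=4
  val=1, hits=5
  val=0, hits=6

Final answer: 6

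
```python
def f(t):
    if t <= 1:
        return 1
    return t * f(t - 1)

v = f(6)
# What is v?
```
Call trace:
f(t=6)
  f(t=5)
    f(t=4)
      f(t=3)
        f(t=2)
          f(t=1)
          -> return 1
        -> return 2
      -> return 6
    -> return 24
  -> return 120
-> return 720

Final answer: 720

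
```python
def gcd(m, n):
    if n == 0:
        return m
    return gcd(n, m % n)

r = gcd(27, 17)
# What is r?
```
Call trace:
gcd(m=27, n=17)
  gcd(m=17, n=10)
    gcd(m=10, n=7)
      gcd(m=7, n=3)
        gcd(m=3, n=1)
          gcd(m=1, n=0)
          -> return 1
        -> return 1
      -> return 1
    -> return 1
  -> return 1
-> return 1

Final answer: 1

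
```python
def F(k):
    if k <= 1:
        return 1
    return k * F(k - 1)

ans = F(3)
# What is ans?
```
Call trace:
F(k=3)
  F(k=2)
    F(k=1)
    -> return 1
  -> return 2
-> return 6

Final answer: 6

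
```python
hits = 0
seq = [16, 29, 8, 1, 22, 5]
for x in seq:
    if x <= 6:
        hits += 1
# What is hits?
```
Trace:
  hits=0
  hits=0, x=16
  hits=0, x=29
  hits=0, x=8
  hits=1, x=1
  hits=1, x=22
  hits=2, x=5

Final answer: 2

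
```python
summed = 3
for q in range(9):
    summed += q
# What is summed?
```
Trace:
  summed=3
  summed=3, q=0
  summed=4, q=1
  summed=6, q=2
  summed=9, q=3
  summed=13, q=4
  summed=18, q=5
  summed=24, q=6
  summed=31, q=7
  summed=39, q=8

Final answer: 39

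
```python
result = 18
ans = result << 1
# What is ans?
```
Trace:
  result=18
  result=18, ans=36

Final answer: 36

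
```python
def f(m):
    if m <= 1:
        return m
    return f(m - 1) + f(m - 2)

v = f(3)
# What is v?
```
Call trace:
f(m=3)
  f(m=2)
    f(m=1)
    -> return 1
    f(m=0)
    -> return 0
  -> return 1
  f(m=1)
  -> return 1
-> return 2

Final answer: 2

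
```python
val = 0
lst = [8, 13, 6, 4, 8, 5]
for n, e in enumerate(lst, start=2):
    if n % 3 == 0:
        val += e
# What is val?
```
Trace:
  val=0
  val=0, n=2, e=8
  val=13, n=3, e=13
  val=13, n=4, e=6
  val=13, n=5, e=4
  val=21, n=6, e=8
  val=21, n=7, e=5

Final answer: 21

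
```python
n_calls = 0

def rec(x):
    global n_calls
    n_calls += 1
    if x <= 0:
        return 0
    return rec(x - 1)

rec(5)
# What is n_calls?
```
Call trace:
rec(x=5)
  rec(x=4)
    rec(x=3)
      rec(x=2)
        rec(x=1)
          rec(x=0)
          -> return 0
        -> return 0
      -> return 0
    -> return 0
  -> return 0
-> return 0

n_calls is incremented once per call. rec is entered once for each x = 5, 4, 3, 2, 1, 0 (the x <= 0 call returns without recursing), i.e. 5 + 1 calls.
n_calls = 6

Final answer: 6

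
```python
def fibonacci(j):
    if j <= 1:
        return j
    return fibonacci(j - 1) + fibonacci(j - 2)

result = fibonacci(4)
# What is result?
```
Call trace (a repeated sub-call is expanded the first time; later identical calls just restate its return value):
fibonacci(j=4)
  fibonacci(j=3)
    fibonacci(j=2)
      fibonacci(j=1)
      -> return 1
      fibonacci(j=0)
      -> return 0
    -> return 1
    fibonacci(j=1)
    -> return 1
  -> return 2
  fibonacci(j=2) -> return 1  (same call as traced above)
-> return 3

Final answer: 3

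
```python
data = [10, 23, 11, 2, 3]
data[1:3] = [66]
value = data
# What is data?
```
Trace:
  data=[10, 23, 11, 2, 3]
  data=[10, 66, 2, 3]
  data=[10, 66, 2, 3], value=[10, 66, 2, 3]

Final answer: [10, 66, 2, 3]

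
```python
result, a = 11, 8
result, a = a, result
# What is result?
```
Trace:
  result=11, a=8
  result=8, a=11

Final answer: 8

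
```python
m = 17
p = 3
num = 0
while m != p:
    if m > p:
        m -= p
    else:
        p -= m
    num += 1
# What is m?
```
Trace:
  m=17
  m=17, p=3
  m=17, p=3, num=0
  m=14, p=3, num=1
  m=11, p=3, num=2
  m=8, p=3, num=3
  m=5, p=3, num=4
  m=2, p=3, num=5
  m=2, p=1, num=6
  m=1, p=1, num=7

Final answer: 1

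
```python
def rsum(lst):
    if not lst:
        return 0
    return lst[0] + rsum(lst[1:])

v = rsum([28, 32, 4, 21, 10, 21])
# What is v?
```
Call trace:
rsum(lst=[28, 32, 4, 21, 10, 21])
  rsum(lst=[32, 4, 21, 10, 21])
    rsum(lst=[4, 21, 10, 21])
      rsum(lst=[21, 10, 21])
        rsum(lst=[10, 21])
          rsum(lst=[21])
            rsum(lst=[])
            -> return 0
          -> return 21
        -> return 31
      -> return 52
    -> return 56
  -> return 88
-> return 116

Final answer: 116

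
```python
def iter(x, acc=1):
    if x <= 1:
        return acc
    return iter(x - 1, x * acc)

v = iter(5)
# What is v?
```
Call trace:
iter(x=5, acc=1)
  iter(x=4, acc=5)
    iter(x=3, acc=20)
      iter(x=2, acc=60)
        iter(x=1, acc=120)
        -> return 120
      -> return 120
    -> return 120
  -> return 120
-> return 120

Final answer: 120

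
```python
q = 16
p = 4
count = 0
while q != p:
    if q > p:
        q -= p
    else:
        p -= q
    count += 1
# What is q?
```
Trace:
  q=16
  q=16, p=4
  q=16, p=4, count=0
  q=12, p=4, count=1
  q=8, p=4, count=2
  q=4, p=4, count=3

Final answer: 4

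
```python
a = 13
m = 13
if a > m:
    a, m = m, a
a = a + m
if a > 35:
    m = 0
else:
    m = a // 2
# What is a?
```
Trace:
  a=13
  a=13, m=13
  a=13, m=13
  a=26, m=13
  a=26, m=13

Final answer: 26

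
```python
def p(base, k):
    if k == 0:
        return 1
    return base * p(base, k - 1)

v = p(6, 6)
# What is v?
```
Call trace:
p(base=6, k=6)
  p(base=6, k=5)
    p(base=6, k=4)
      p(base=6, k=3)
        p(base=6, k=2)
          p(base=6, k=1)
            p(base=6, k=0)
            -> return 1
          -> return 6
        -> return 36
      -> return 216
    -> return 1296
  -> return 7776
-> return 46656

Final answer: 46656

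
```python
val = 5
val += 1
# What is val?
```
Trace:
  val=5
  val=6

Final answer: 6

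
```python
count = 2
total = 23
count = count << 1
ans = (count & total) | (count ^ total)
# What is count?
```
Trace:
  count=2
  count=2, total=23
  count=4, total=23
  count=4, total=23, ans=23

Final answer: 4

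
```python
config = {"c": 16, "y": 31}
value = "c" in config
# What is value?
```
Trace:
  config={'c': 16, 'y': 31}
  config={'c': 16, 'y': 31}, value=True

Final answer: True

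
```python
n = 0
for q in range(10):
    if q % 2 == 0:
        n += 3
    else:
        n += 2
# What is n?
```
Trace:
  n=0
  n=3, q=0
  n=5, q=1
  n=8, q=2
  n=10, q=3
  n=13, q=4
  n=15, q=5
  n=18, q=6
  n=20, q=7
  n=23, q=8
  n=25, q=9

Final answer: 25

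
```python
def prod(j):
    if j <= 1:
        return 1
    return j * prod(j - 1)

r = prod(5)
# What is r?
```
Call trace:
prod(j=5)
  prod(j=4)
    prod(j=3)
      prod(j=2)
        prod(j=1)
        -> return 1
      -> return 2
    -> return 6
  -> return 24
-> return 120

Final answer: 120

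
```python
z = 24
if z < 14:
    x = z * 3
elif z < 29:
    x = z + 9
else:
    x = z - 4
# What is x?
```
Trace:
  z=24
  z=24, x=33

Final answer: 33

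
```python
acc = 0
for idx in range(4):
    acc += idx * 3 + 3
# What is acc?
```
Trace:
  acc=0
  acc=3, idx=0
  acc=9, idx=1
  acc=18, idx=2
  acc=30, idx=3

Final answer: 30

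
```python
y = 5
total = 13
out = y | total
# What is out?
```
Trace:
  y=5
  y=5, total=13
  y=5, total=13, out=13

Final answer: 13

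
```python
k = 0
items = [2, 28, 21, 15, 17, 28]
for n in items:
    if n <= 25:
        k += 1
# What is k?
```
Trace:
  k=0
  k=1, n=2
  k=1, n=28
  k=2, n=21
  k=3, n=15
  k=4, n=17
  k=4, n=28

Final answer: 4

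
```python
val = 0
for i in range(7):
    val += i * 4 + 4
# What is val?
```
Trace:
  val=0
  val=4, i=0
  val=12, i=1
  val=24, i=2
  val=40, i=3
  val=60, i=4
  val=84, i=5
  val=112, i=6

Final answer: 112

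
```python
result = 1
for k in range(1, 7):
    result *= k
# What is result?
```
Trace:
  result=1
  result=1, k=1
  result=2, k=2
  result=6, k=3
  result=24, k=4
  result=120, k=5
  result=720, k=6

Final answer: 720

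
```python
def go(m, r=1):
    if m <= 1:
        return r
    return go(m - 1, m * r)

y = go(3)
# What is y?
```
Call trace:
go(m=3, r=1)
  go(m=2, r=3)
    go(m=1, r=6)
    -> return 6
  -> return 6
-> return 6

Final answer: 6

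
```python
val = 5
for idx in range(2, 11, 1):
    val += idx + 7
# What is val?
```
Trace:
  val=5
  val=14, idx=2
  val=24, idx=3
  val=35, idx=4
  val=47, idx=5
  val=60, idx=6
  val=74, idx=7
  val=89, idx=8
  val=105, idx=9
  val=122, idx=10

Final answer: 122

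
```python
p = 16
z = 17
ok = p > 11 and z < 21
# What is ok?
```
Trace:
  p=16
  p=16, z=17
  p=16, z=17, ok=True

Final answer: True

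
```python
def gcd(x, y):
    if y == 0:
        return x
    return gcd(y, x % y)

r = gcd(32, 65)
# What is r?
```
Call trace:
gcd(x=32, y=65)
  gcd(x=65, y=32)
    gcd(x=32, y=1)
      gcd(x=1, y=0)
      -> return 1
    -> return 1
  -> return 1
-> return 1

Final answer: 1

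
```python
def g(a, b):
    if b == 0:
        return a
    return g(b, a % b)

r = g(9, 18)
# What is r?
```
Call trace:
g(a=9, b=18)
  g(a=18, b=9)
    g(a=9, b=0)
    -> return 9
  -> return 9
-> return 9

Final answer: 9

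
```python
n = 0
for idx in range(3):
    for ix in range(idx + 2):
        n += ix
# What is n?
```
Trace:
  n=0
  n=0, idx=0, ix=0
  n=1, idx=0, ix=1
  n=1, idx=1, ix=0
  n=2, idx=1, ix=1
  n=4, idx=1, ix=2
  n=4, idx=2, ix=0
  n=5, idx=2, ix=1
  n=7, idx=2, ix=2
  n=10, idx=2, ix=3

Final answer: 10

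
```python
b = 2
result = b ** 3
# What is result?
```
Trace:
  b=2
  b=2, result=8

Final answer: 8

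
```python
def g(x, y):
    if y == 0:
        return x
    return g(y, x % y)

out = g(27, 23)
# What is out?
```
Call trace:
g(x=27, y=23)
  g(x=23, y=4)
    g(x=4, y=3)
      g(x=3, y=1)
        g(x=1, y=0)
        -> return 1
      -> return 1
    -> return 1
  -> return 1
-> return 1

Final answer: 1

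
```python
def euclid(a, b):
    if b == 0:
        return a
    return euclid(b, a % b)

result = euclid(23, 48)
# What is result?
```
Call trace:
euclid(a=23, b=48)
  euclid(a=48, b=23)
    euclid(a=23, b=2)
      euclid(a=2, b=1)
        euclid(a=1, b=0)
        -> return 1
      -> return 1
    -> return 1
  -> return 1
-> return 1

Final answer: 1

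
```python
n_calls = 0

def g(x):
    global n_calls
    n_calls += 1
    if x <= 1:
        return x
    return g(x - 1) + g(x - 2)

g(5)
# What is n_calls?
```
Call trace (a repeated sub-call is expanded the first time; later identical calls just restate its return value):
g(x=5)
  g(x=4)
    g(x=3)
      g(x=2)
        g(x=1)
        -> return 1
        g(x=0)
        -> return 0
      -> return 1
      g(x=1)
      -> return 1
    -> return 2
    g(x=2) -> return 1  (same call as traced above)
  -> return 3
  g(x=3) -> return 2  (same call as traced above)
-> return 5

n_calls is incremented once per call, so count the calls in each subtree. Let C(x) = number of calls made by g(x).
C(0) = C(1) = 1 (base case, no recursion); C(x) = 1 + C(x - 1) + C(x - 2) otherwise.
C(2) = 1 + C(1) + C(0) = 1 + 1 + 1 = 3
C(3) = 1 + C(2) + C(1) = 1 + 3 + 1 = 5
C(4) = 1 + C(3) + C(2) = 1 + 5 + 3 = 9
C(5) = 1 + C(4) + C(3) = 1 + 9 + 5 = 15
n_calls = C(5) = 15

Final answer: 15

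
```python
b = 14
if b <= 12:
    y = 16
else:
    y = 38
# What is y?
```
Trace:
  b=14
  b=14, y=38

Final answer: 38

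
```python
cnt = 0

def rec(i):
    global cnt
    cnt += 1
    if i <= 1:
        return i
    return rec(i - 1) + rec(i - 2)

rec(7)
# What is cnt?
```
Call trace (a repeated sub-call is expanded the first time; later identical calls just restate its return value):
rec(i=7)
  rec(i=6)
    rec(i=5)
      rec(i=4)
        rec(i=3)
          rec(i=2)
            rec(i=1)
            -> return 1
            rec(i=0)
            -> return 0
          -> return 1
          rec(i=1)
          -> return 1
        -> return 2
        rec(i=2) -> return 1  (same call as traced above)
      -> return 3
      rec(i=3) -> return 2  (same call as traced above)
    -> return 5
    rec(i=4) -> return 3  (same call as traced above)
  -> return 8
  rec(i=5) -> return 5  (same call as traced above)
-> return 13

cnt is incremented once per call, so count the calls in each subtree. Let C(i) = number of calls made by rec(i).
C(0) = C(1) = 1 (base case, no recursion); C(i) = 1 + C(i - 1) + C(i - 2) otherwise.
C(2) = 1 + C(1) + C(0) = 1 + 1 + 1 = 3
C(3) = 1 + C(2) + C(1) = 1 + 3 + 1 = 5
C(4) = 1 + C(3) + C(2) = 1 + 5 + 3 = 9
C(5) = 1 + C(4) + C(3) = 1 + 9 + 5 = 15
C(6) = 1 + C(5) + C(4) = 1 + 15 + 9 = 25
C(7) = 1 + C(6) + C(5) = 1 + 25 + 15 = 41
cnt = C(7) = 41

Final answer: 41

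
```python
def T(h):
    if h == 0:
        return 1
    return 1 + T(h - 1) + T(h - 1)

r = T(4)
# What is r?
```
Call trace (a repeated sub-call is expanded the first time; later identical calls just restate its return value):
T(h=4)
  T(h=3)
    T(h=2)
      T(h=1)
        T(h=0)
        -> return 1
        T(h=0)
        -> return 1
      -> return 3
      T(h=1) -> return 3  (same call as traced above)
    -> return 7
    T(h=2) -> return 7  (same call as traced above)
  -> return 15
  T(h=3) -> return 15  (same call as traced above)
-> return 31

Final answer: 31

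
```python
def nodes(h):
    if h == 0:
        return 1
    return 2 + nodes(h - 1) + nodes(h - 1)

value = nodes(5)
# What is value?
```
Call trace (a repeated sub-call is expanded the first time; later identical calls just restate its return value):
nodes(h=5)
  nodes(h=4)
    nodes(h=3)
      nodes(h=2)
        nodes(h=1)
          nodes(h=0)
          -> return 1
          nodes(h=0)
          -> return 1
        -> return 4
        nodes(h=1) -> return 4  (same call as traced above)
      -> return 10
      nodes(h=2) -> return 10  (same call as traced above)
    -> return 22
    nodes(h=3) -> return 22  (same call as traced above)
  -> return 46
  nodes(h=4) -> return 46  (same call as traced above)
-> return 94

Final answer: 94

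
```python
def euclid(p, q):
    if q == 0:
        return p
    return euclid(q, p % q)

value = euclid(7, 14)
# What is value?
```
Call trace:
euclid(p=7, q=14)
  euclid(p=14, q=7)
    euclid(p=7, q=0)
    -> return 7
  -> return 7
-> return 7

Final answer: 7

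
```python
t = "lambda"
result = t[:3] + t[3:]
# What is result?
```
Trace:
  t='lambda'
  t='lambda', result='lambda'

Final answer: 'lambda'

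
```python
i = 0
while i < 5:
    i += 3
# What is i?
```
Trace:
  i=0
  i=3
  i=6

Final answer: 6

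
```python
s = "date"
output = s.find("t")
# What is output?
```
Trace:
  s='date'
  s='date', output=2

Final answer: 2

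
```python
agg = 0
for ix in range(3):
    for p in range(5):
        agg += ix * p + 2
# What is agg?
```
Trace:
  agg=0
  agg=2, ix=0, p=0
  agg=4, ix=0, p=1
  agg=6, ix=0, p=2
  agg=8, ix=0, p=3
  agg=10, ix=0, p=4
  agg=12, ix=1, p=0
  agg=15, ix=1, p=1
  agg=19, ix=1, p=2
  agg=24, ix=1, p=3
  agg=30, ix=1, p=4
  agg=32, ix=2, p=0
  agg=36, ix=2, p=1
  agg=42, ix=2, p=2
  agg=50, ix=2, p=3
  agg=60, ix=2, p=4

Final answer: 60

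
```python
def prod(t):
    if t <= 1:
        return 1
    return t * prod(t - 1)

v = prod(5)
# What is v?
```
Call trace:
prod(t=5)
  prod(t=4)
    prod(t=3)
      prod(t=2)
        prod(t=1)
        -> return 1
      -> return 2
    -> return 6
  -> return 24
-> return 120

Final answer: 120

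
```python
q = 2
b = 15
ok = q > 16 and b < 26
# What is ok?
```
Trace:
  q=2
  q=2, b=15
  q=2, b=15, ok=False

Final answer: False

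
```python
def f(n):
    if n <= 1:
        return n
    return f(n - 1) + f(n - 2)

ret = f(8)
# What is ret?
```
Call trace (a repeated sub-call is expanded the first time; later identical calls just restate its return value):
f(n=8)
  f(n=7)
    f(n=6)
      f(n=5)
        f(n=4)
          f(n=3)
            f(n=2)
              f(n=1)
              -> return 1
              f(n=0)
              -> return 0
            -> return 1
            f(n=1)
            -> return 1
          -> return 2
          f(n=2) -> return 1  (same call as traced above)
        -> return 3
        f(n=3) -> return 2  (same call as traced above)
      -> return 5
      f(n=4) -> return 3  (same call as traced above)
    -> return 8
    f(n=5) -> return 5  (same call as traced above)
  -> return 13
  f(n=6) -> return 8  (same call as traced above)
-> return 21

Final answer: 21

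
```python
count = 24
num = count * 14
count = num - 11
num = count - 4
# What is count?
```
Trace:
  count=24
  count=24, num=336
  count=325, num=336
  count=325, num=321

Final answer: 325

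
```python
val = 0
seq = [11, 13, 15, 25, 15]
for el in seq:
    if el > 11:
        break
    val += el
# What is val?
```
Trace:
  val=0
  val=11, el=11
  val=11, el=13

Final answer: 11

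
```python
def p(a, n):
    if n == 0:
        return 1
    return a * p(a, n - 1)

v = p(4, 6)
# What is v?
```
Call trace:
p(a=4, n=6)
  p(a=4, n=5)
    p(a=4, n=4)
      p(a=4, n=3)
        p(a=4, n=2)
          p(a=4, n=1)
            p(a=4, n=0)
            -> return 1
          -> return 4
        -> return 16
      -> return 64
    -> return 256
  -> return 1024
-> return 4096

Final answer: 4096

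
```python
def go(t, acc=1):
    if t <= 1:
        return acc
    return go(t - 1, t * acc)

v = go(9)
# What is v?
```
Call trace:
go(t=9, acc=1)
  go(t=8, acc=9)
    go(t=7, acc=72)
      go(t=6, acc=504)
        go(t=5, acc=3024)
          go(t=4, acc=15120)
            go(t=3, acc=60480)
              go(t=2, acc=181440)
                go(t=1, acc=362880)
                -> return 362880
              -> return 362880
            -> return 362880
          -> return 362880
        -> return 362880
      -> return 362880
    -> return 362880
  -> return 362880
-> return 362880

Final answer: 362880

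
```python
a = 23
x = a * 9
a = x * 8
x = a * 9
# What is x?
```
Trace:
  a=23
  a=23, x=207
  a=1656, x=207
  a=1656, x=14904

Final answer: 14904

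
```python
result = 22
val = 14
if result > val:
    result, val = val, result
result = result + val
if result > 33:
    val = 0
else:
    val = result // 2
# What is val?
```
Trace:
  result=22
  result=22, val=14
  result=14, val=22
  result=36, val=22
  result=36, val=0

Final answer: 0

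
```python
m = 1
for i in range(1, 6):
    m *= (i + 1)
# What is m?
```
Trace:
  m=1
  m=2, i=1
  m=6, i=2
  m=24, i=3
  m=120, i=4
  m=720, i=5

Final answer: 720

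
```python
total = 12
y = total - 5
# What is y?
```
Trace:
  total=12
  total=12, y=7

Final answer: 7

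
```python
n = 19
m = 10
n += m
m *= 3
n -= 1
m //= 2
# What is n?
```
Trace:
  n=19
  n=19, m=10
  n=29, m=10
  n=29, m=30
  n=28, m=30
  n=28, m=15

Final answer: 28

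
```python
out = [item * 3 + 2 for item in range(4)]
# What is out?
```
Trace:
  item=0
  item=1
  item=2
  item=3
  out=[2, 5, 8, 11]

Final answer: [2, 5, 8, 11]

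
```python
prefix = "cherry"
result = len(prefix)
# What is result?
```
Trace:
  prefix='cherry'
  prefix='cherry', result=6

Final answer: 6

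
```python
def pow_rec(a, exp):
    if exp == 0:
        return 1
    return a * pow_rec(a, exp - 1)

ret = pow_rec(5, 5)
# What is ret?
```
Call trace:
pow_rec(a=5, exp=5)
  pow_rec(a=5, exp=4)
    pow_rec(a=5, exp=3)
      pow_rec(a=5, exp=2)
        pow_rec(a=5, exp=1)
          pow_rec(a=5, exp=0)
          -> return 1
        -> return 5
      -> return 25
    -> return 125
  -> return 625
-> return 3125

Final answer: 3125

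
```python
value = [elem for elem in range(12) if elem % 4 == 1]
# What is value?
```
Trace:
  elem=0
  elem=1
  elem=2
  elem=3
  elem=4
  elem=5
  elem=6
  elem=7
  elem=8
  elem=9
  elem=10
  elem=11
  value=[1, 5, 9]

Final answer: [1, 5, 9]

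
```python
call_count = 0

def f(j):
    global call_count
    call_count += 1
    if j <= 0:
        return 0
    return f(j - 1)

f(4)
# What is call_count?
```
Call trace:
f(j=4)
  f(j=3)
    f(j=2)
      f(j=1)
        f(j=0)
        -> return 0
      -> return 0
    -> return 0
  -> return 0
-> return 0

call_count is incremented once per call. f is entered once for each j = 4, 3, 2, 1, 0 (the j <= 0 call returns without recursing), i.e. 4 + 1 calls.
call_count = 5

Final answer: 5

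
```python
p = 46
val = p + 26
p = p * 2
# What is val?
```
Trace:
  p=46
  p=46, val=72
  p=92, val=72

Final answer: 72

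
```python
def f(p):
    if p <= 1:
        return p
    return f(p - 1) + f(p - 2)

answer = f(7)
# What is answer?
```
Call trace (a repeated sub-call is expanded the first time; later identical calls just restate its return value):
f(p=7)
  f(p=6)
    f(p=5)
      f(p=4)
        f(p=3)
          f(p=2)
            f(p=1)
            -> return 1
            f(p=0)
            -> return 0
          -> return 1
          f(p=1)
          -> return 1
        -> return 2
        f(p=2) -> return 1  (same call as traced above)
      -> return 3
      f(p=3) -> return 2  (same call as traced above)
    -> return 5
    f(p=4) -> return 3  (same call as traced above)
  -> return 8
  f(p=5) -> return 5  (same call as traced above)
-> return 13

Final answer: 13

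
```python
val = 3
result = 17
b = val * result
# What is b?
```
Trace:
  val=3
  val=3, result=17
  val=3, result=17, b=51

Final answer: 51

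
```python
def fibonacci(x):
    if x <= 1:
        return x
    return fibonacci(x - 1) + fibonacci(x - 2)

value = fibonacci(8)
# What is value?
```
Call trace (a repeated sub-call is expanded the first time; later identical calls just restate its return value):
fibonacci(x=8)
  fibonacci(x=7)
    fibonacci(x=6)
      fibonacci(x=5)
        fibonacci(x=4)
          fibonacci(x=3)
            fibonacci(x=2)
              fibonacci(x=1)
              -> return 1
              fibonacci(x=0)
              -> return 0
            -> return 1
            fibonacci(x=1)
            -> return 1
          -> return 2
          fibonacci(x=2) -> return 1  (same call as traced above)
        -> return 3
        fibonacci(x=3) -> return 2  (same call as traced above)
      -> return 5
      fibonacci(x=4) -> return 3  (same call as traced above)
    -> return 8
    fibonacci(x=5) -> return 5  (same call as traced above)
  -> return 13
  fibonacci(x=6) -> return 8  (same call as traced above)
-> return 21

Final answer: 21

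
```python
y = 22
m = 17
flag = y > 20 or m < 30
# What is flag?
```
Trace:
  y=22
  y=22, m=17
  y=22, m=17, flag=True

Final answer: True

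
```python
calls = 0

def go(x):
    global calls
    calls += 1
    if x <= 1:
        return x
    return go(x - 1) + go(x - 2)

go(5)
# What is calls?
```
Call trace (a repeated sub-call is expanded the first time; later identical calls just restate its return value):
go(x=5)
  go(x=4)
    go(x=3)
      go(x=2)
        go(x=1)
        -> return 1
        go(x=0)
        -> return 0
      -> return 1
      go(x=1)
      -> return 1
    -> return 2
    go(x=2) -> return 1  (same call as traced above)
  -> return 3
  go(x=3) -> return 2  (same call as traced above)
-> return 5

calls is incremented once per call, so count the calls in each subtree. Let C(x) = number of calls made by go(x).
C(0) = C(1) = 1 (base case, no recursion); C(x) = 1 + C(x - 1) + C(x - 2) otherwise.
C(2) = 1 + C(1) + C(0) = 1 + 1 + 1 = 3
C(3) = 1 + C(2) + C(1) = 1 + 3 + 1 = 5
C(4) = 1 + C(3) + C(2) = 1 + 5 + 3 = 9
C(5) = 1 + C(4) + C(3) = 1 + 9 + 5 = 15
calls = C(5) = 15

Final answer: 15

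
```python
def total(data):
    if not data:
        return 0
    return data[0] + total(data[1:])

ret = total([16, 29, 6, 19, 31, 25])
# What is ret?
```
Call trace:
total(data=[16, 29, 6, 19, 31, 25])
  total(data=[29, 6, 19, 31, 25])
    total(data=[6, 19, 31, 25])
      total(data=[19, 31, 25])
        total(data=[31, 25])
          total(data=[25])
            total(data=[])
            -> return 0
          -> return 25
        -> return 56
      -> return 75
    -> return 81
  -> return 110
-> return 126

Final answer: 126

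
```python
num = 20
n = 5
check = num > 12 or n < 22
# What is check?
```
Trace:
  num=20
  num=20, n=5
  num=20, n=5, check=True

Final answer: True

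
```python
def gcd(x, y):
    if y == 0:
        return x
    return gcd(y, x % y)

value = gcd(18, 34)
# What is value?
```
Call trace:
gcd(x=18, y=34)
  gcd(x=34, y=18)
    gcd(x=18, y=16)
      gcd(x=16, y=2)
        gcd(x=2, y=0)
        -> return 2
      -> return 2
    -> return 2
  -> return 2
-> return 2

Final answer: 2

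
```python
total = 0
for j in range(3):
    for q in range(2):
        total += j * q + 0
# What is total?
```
Trace:
  total=0
  total=0, j=0, q=0
  total=0, j=0, q=1
  total=0, j=1, q=0
  total=1, j=1, q=1
  total=1, j=2, q=0
  total=3, j=2, q=1

Final answer: 3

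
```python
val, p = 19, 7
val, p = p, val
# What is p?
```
Trace:
  val=19, p=7
  val=7, p=19

Final answer: 19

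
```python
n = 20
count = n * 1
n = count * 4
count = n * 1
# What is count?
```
Trace:
  n=20
  n=20, count=20
  n=80, count=20
  n=80, count=80

Final answer: 80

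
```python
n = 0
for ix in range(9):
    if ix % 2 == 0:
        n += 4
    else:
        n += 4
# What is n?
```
Trace:
  n=0
  n=4, ix=0
  n=8, ix=1
  n=12, ix=2
  n=16, ix=3
  n=20, ix=4
  n=24, ix=5
  n=28, ix=6
  n=32, ix=7
  n=36, ix=8

Final answer: 36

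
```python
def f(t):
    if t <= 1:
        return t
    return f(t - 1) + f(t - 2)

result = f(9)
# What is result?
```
Call trace (a repeated sub-call is expanded the first time; later identical calls just restate its return value):
f(t=9)
  f(t=8)
    f(t=7)
      f(t=6)
        f(t=5)
          f(t=4)
            f(t=3)
              f(t=2)
                f(t=1)
                -> return 1
                f(t=0)
                -> return 0
              -> return 1
              f(t=1)
              -> return 1
            -> return 2
            f(t=2) -> return 1  (same call as traced above)
          -> return 3
          f(t=3) -> return 2  (same call as traced above)
        -> return 5
        f(t=4) -> return 3  (same call as traced above)
      -> return 8
      f(t=5) -> return 5  (same call as traced above)
    -> return 13
    f(t=6) -> return 8  (same call as traced above)
  -> return 21
  f(t=7) -> return 13  (same call as traced above)
-> return 34

Final answer: 34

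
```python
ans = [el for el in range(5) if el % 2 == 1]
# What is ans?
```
Trace:
  el=0
  el=1
  el=2
  el=3
  el=4
  ans=[1, 3]

Final answer: [1, 3]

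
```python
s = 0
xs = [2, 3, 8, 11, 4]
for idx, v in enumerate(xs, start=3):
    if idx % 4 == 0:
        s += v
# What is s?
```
Trace:
  s=0
  s=0, idx=3, v=2
  s=3, idx=4, v=3
  s=3, idx=5, v=8
  s=3, idx=6, v=11
  s=3, idx=7, v=4

Final answer: 3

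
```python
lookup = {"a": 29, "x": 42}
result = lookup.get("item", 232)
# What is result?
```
Trace:
  lookup={'a': 29, 'x': 42}
  lookup={'a': 29, 'x': 42}, result=232

Final answer: 232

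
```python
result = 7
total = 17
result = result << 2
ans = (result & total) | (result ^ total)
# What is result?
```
Trace:
  result=7
  result=7, total=17
  result=28, total=17
  result=28, total=17, ans=29

Final answer: 28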